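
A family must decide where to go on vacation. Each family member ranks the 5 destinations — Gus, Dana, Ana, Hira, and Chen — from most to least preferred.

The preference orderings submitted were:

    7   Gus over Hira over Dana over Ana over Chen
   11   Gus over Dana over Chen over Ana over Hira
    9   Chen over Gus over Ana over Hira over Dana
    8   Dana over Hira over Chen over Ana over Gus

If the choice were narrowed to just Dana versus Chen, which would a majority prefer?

Ballots ranking Dana above Chen: 7+11+8 = 26.
Ballots ranking Chen above Dana: 9.
Dana wins the head-to-head, 26–9.

Dana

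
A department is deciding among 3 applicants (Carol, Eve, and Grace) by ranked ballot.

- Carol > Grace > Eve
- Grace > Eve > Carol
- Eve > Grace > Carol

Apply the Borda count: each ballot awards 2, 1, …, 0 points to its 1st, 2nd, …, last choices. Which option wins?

Borda scores:
  Carol: 2 + 0 + 0 = 2
  Eve: 0 + 1 + 2 = 3
  Grace: 1 + 2 + 1 = 4
Grace has the highest total.

Grace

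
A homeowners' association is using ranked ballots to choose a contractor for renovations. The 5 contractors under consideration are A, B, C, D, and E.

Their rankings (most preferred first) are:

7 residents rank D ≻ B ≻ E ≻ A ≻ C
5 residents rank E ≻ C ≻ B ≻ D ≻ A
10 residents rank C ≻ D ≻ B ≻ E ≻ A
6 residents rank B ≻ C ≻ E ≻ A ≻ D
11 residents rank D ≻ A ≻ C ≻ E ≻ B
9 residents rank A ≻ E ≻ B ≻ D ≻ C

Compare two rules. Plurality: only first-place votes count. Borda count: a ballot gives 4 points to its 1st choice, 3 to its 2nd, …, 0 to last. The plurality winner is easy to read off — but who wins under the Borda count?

D

Plurality first-place counts: A 9, B 6, C 10, D 18, E 5 → D.
Borda totals: A 82, B 93, C 95, D 116, E 94 → D.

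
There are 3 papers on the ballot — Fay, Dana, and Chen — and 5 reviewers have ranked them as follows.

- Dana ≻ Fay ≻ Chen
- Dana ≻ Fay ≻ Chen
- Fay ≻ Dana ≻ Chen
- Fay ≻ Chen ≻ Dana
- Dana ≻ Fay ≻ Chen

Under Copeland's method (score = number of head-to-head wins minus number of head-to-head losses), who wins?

Pairwise results:
  Fay vs Dana: Dana wins 3–2.
  Fay vs Chen: Fay wins 5–0.
  Dana vs Chen: Dana wins 4–1.
Copeland scores (wins − losses):
  Fay: 1 − 1 = 0
  Dana: 2 − 0 = 2
  Chen: 0 − 2 = -2
Dana has the best Copeland score.

Dana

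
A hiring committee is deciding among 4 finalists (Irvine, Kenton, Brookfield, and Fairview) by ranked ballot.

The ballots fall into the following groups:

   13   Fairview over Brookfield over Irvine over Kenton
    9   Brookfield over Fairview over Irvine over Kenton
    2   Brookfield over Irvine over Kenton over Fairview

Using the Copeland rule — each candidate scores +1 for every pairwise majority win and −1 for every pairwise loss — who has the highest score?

Fairview

Pairwise results:
  Irvine vs Kenton: Irvine wins 24–0.
  Irvine vs Brookfield: Brookfield wins 24–0.
  Irvine vs Fairview: Fairview wins 22–2.
  Kenton vs Brookfield: Brookfield wins 24–0.
  Kenton vs Fairview: Fairview wins 22–2.
  Brookfield vs Fairview: Fairview wins 13–11.
Copeland scores (wins − losses):
  Irvine: 1 − 2 = -1
  Kenton: 0 − 3 = -3
  Brookfield: 2 − 1 = 1
  Fairview: 3 − 0 = 3
Fairview has the best Copeland score.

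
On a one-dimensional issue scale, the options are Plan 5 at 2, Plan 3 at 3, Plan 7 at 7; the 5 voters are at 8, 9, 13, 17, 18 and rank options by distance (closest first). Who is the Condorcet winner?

Plan 7

With single-peaked preferences on a line, the Condorcet winner is the candidate closest to the median voter.
The median voter (position 13) is closest to Plan 7 at 7.
Check: Plan 7 vs Plan 3 — voters closer to Plan 7: 5 of 5.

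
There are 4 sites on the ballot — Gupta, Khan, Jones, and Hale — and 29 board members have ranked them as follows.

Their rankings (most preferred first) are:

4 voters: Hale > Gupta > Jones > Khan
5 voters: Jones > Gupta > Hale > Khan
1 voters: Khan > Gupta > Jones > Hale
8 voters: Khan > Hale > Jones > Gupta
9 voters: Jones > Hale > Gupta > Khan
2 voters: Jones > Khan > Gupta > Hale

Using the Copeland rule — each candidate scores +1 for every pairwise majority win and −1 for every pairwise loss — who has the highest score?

Jones

Pairwise results:
  Gupta vs Khan: Gupta wins 18–11.
  Gupta vs Jones: Jones wins 24–5.
  Gupta vs Hale: Hale wins 21–8.
  Khan vs Jones: Jones wins 20–9.
  Khan vs Hale: Hale wins 18–11.
  Jones vs Hale: Jones wins 17–12.
Copeland scores (wins − losses):
  Gupta: 1 − 2 = -1
  Khan: 0 − 3 = -3
  Jones: 3 − 0 = 3
  Hale: 2 − 1 = 1
Jones has the best Copeland score.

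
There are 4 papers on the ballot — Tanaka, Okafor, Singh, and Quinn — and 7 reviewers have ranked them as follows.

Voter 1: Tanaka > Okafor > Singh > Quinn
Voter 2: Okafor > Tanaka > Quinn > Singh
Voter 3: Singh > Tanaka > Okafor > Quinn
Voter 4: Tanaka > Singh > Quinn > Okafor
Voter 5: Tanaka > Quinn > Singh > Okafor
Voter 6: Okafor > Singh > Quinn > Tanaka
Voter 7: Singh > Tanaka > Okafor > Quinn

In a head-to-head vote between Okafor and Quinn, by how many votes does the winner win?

3

Ballots ranking Okafor above Quinn: 5.
Ballots ranking Quinn above Okafor: 2.
Okafor wins 5–2, a margin of 3.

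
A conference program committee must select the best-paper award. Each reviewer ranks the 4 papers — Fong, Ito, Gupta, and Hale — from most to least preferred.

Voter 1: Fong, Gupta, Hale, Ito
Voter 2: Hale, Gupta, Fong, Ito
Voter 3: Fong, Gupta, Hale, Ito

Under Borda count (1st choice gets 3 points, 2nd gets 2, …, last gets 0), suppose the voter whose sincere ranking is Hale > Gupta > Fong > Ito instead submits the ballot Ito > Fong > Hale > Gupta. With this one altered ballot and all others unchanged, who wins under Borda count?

Borda totals with the altered ballot: Fong 8, Ito 3, Gupta 4, Hale 3.
The winner is unchanged: still Fong.

Fong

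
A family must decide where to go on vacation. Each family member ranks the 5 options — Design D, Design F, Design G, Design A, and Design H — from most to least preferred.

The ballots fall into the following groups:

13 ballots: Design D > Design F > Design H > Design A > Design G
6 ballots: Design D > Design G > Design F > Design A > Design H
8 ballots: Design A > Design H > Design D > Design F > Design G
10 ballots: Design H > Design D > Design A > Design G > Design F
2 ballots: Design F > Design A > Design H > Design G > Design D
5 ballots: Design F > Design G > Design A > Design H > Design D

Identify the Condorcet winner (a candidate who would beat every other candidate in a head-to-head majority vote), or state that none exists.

Head-to-head results (44 voters total):
Design D vs Design F: Design D wins 37–7.
Design D vs Design G: Design D wins 37–7.
Design D vs Design A: Design D wins 29–15.
Design D vs Design H: Design H wins 25–19.
Design F vs Design G: Design F wins 28–16.
Design F vs Design A: Design F wins 26–18.
Design F vs Design H: Design F wins 26–18.
Design G vs Design A: Design A wins 33–11.
Design G vs Design H: Design H wins 33–11.
Design A vs Design H: Design H wins 23–21.
No candidate beats all others: Design D beats Design F beats Design H beats Design D, a majority cycle.

There is no Condorcet winner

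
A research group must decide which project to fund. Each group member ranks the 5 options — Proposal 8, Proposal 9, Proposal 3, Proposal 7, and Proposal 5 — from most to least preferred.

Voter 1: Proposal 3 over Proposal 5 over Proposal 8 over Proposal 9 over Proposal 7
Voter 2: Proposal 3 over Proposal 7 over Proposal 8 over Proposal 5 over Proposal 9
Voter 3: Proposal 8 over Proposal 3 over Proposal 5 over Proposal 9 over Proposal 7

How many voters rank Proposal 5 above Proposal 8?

Ballots ranking Proposal 5 above Proposal 8: 1.
Ballots ranking Proposal 8 above Proposal 5: 2.
So 1 of 3 voters prefer Proposal 5 to Proposal 8.

1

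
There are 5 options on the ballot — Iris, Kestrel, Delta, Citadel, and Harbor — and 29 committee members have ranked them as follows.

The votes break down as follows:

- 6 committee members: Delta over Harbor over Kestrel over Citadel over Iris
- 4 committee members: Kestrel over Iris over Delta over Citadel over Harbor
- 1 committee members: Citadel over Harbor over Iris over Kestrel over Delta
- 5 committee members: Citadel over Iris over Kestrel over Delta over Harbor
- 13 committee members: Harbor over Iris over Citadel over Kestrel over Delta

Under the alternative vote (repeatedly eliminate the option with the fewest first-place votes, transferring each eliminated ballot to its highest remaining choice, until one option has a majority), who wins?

Round 1: Harbor 13, Delta 6, Citadel 6, Kestrel 4, Iris 0. Iris has the fewest and is eliminated.
Round 2: Harbor 13, Delta 6, Citadel 6, Kestrel 4. Kestrel has the fewest and is eliminated.
Round 3: Harbor 13, Delta 10, Citadel 6. Citadel has the fewest and is eliminated.
Round 4: Delta 15, Harbor 14. Delta has a majority.

Delta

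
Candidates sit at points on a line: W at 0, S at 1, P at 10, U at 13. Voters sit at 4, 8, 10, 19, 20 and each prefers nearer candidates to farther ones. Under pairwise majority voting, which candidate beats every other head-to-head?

P

With single-peaked preferences on a line, the Condorcet winner is the candidate closest to the median voter.
The median voter (position 10) is closest to P at 10.
Check: P vs S — voters closer to P: 4 of 5.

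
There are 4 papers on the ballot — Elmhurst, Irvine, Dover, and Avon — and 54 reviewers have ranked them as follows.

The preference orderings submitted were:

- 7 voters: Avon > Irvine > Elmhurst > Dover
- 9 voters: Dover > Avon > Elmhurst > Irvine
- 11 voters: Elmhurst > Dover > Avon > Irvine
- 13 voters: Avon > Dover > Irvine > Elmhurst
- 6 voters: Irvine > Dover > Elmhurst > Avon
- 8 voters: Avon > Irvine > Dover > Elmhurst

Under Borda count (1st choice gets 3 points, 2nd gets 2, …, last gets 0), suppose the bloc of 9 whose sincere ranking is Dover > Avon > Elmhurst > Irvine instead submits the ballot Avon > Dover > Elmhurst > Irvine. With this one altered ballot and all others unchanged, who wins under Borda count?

Borda totals with the altered ballot: Elmhurst 55, Irvine 61, Dover 86, Avon 122.
The winner is unchanged: still Avon.

Avon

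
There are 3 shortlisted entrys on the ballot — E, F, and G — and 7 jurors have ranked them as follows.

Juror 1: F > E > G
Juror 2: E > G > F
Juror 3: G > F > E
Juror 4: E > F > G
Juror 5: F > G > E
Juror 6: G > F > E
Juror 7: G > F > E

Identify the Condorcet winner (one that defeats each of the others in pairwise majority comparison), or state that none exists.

Head-to-head results (7 voters total):
E vs F: F wins 5–2.
E vs G: G wins 4–3.
F vs G: G wins 4–3.
G beats each rival — E (4–3), F (4–3) — so G is the Condorcet winner.

G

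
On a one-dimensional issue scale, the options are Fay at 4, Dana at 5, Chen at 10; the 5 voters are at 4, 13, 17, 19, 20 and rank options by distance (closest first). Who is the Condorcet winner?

With single-peaked preferences on a line, the Condorcet winner is the candidate closest to the median voter.
The median voter (position 17) is closest to Chen at 10.
Check: Chen vs Fay — voters closer to Chen: 4 of 5.

Chen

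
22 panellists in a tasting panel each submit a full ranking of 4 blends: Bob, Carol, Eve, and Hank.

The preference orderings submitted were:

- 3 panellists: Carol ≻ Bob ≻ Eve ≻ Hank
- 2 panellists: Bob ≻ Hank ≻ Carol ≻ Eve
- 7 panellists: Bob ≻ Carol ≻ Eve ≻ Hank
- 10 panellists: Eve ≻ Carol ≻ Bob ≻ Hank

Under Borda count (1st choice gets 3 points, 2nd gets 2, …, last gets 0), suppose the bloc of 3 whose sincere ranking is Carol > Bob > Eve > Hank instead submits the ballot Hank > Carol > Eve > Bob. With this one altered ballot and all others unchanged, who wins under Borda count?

Borda totals with the altered ballot: Bob 37, Carol 42, Eve 40, Hank 13.
The winner is unchanged: still Carol.

Carol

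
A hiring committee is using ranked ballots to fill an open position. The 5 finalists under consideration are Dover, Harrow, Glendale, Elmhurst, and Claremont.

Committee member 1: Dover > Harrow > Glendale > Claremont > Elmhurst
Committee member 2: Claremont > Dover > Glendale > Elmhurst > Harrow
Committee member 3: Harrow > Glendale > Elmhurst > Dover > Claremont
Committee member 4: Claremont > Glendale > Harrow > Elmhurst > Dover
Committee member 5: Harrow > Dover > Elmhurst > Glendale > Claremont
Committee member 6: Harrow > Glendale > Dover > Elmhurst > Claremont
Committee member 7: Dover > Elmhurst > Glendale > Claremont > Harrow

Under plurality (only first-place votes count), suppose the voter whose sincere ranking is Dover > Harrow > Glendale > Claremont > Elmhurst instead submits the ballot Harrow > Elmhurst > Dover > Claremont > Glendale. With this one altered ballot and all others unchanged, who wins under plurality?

First-place totals with the altered ballot: Dover 1, Harrow 4, Glendale 0, Elmhurst 0, Claremont 2.
The winner is unchanged: still Harrow.

Harrow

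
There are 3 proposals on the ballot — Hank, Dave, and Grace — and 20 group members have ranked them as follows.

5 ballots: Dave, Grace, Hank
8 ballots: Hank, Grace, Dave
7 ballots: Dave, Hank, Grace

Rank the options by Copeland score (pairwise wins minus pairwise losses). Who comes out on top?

Dave

Pairwise results:
  Hank vs Dave: Dave wins 12–8.
  Hank vs Grace: Hank wins 15–5.
  Dave vs Grace: Dave wins 12–8.
Copeland scores (wins − losses):
  Hank: 1 − 1 = 0
  Dave: 2 − 0 = 2
  Grace: 0 − 2 = -2
Dave has the best Copeland score.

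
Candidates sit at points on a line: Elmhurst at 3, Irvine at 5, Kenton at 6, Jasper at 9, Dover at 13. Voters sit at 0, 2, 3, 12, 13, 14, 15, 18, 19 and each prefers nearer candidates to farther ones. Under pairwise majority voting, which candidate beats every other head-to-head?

Dover

With single-peaked preferences on a line, the Condorcet winner is the candidate closest to the median voter.
The median voter (position 13) is closest to Dover at 13.
Check: Dover vs Elmhurst — voters closer to Dover: 6 of 9.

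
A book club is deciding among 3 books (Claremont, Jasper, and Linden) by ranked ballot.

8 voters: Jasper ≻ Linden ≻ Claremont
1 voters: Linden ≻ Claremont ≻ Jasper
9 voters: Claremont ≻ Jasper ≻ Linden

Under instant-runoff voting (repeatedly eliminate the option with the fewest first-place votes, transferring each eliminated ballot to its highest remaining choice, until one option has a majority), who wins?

Claremont

Round 1: Claremont 9, Jasper 8, Linden 1. Linden has the fewest and is eliminated.
Round 2: Claremont 10, Jasper 8. Claremont has a majority.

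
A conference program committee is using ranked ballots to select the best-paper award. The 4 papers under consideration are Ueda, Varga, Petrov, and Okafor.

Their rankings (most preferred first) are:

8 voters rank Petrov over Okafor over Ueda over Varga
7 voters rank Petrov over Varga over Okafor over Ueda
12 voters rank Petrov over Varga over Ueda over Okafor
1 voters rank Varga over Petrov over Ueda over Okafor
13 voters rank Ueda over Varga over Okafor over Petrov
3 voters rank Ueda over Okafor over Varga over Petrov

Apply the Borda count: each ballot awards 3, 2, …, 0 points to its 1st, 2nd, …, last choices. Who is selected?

Borda scores:
  Ueda: 8·1 + 7·0 + 12·1 + 1 + 13·3 + 3·3 = 69
  Varga: 8·0 + 7·2 + 12·2 + 3 + 13·2 + 3·1 = 70
  Petrov: 8·3 + 7·3 + 12·3 + 2 + 13·0 + 3·0 = 83
  Okafor: 8·2 + 7·1 + 12·0 + 0 + 13·1 + 3·2 = 42
Petrov has the highest total.

Petrov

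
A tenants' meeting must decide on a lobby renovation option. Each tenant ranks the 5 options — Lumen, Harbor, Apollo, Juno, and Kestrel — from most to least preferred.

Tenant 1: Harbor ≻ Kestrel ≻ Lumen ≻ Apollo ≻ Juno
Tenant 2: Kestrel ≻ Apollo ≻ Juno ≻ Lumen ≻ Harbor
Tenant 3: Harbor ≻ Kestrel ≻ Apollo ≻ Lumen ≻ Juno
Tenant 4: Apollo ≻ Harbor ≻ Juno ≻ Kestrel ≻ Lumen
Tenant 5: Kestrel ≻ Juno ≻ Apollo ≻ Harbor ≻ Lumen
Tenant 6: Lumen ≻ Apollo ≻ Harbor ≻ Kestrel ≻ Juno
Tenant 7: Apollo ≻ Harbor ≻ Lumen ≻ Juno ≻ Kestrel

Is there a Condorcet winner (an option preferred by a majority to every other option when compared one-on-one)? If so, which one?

Head-to-head results (7 voters total):
Lumen vs Harbor: Harbor wins 5–2.
Lumen vs Apollo: Apollo wins 5–2.
Lumen vs Juno: Lumen wins 4–3.
Lumen vs Kestrel: Kestrel wins 5–2.
Harbor vs Apollo: Apollo wins 5–2.
Harbor vs Juno: Harbor wins 5–2.
Harbor vs Kestrel: Harbor wins 5–2.
Apollo vs Juno: Apollo wins 6–1.
Apollo vs Kestrel: Kestrel wins 4–3.
Juno vs Kestrel: Kestrel wins 5–2.
No candidate beats all others: Harbor beats Kestrel beats Apollo beats Harbor, a majority cycle.

No Condorcet winner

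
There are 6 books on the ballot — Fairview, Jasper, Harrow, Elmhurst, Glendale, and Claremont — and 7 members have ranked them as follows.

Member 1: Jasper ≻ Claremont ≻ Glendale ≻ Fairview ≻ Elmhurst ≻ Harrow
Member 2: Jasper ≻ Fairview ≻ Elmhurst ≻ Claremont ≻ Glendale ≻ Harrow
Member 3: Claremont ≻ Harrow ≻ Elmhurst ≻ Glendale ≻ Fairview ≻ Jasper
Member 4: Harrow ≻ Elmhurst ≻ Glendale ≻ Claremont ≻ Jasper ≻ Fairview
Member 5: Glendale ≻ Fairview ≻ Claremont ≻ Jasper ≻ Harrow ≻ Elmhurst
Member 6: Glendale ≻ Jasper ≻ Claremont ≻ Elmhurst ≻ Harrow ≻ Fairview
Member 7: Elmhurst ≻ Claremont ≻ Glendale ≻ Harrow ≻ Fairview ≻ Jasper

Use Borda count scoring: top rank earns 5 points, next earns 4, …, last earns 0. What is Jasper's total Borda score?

Borda scores:
  Fairview: 2 + 4 + 1 + 0 + 4 + 0 + 1 = 12
  Jasper: 5 + 5 + 0 + 1 + 2 + 4 + 0 = 17
  Harrow: 0 + 0 + 4 + 5 + 1 + 1 + 2 = 13
  Elmhurst: 1 + 3 + 3 + 4 + 0 + 2 + 5 = 18
  Glendale: 3 + 1 + 2 + 3 + 5 + 5 + 3 = 22
  Claremont: 4 + 2 + 5 + 2 + 3 + 3 + 4 = 23

17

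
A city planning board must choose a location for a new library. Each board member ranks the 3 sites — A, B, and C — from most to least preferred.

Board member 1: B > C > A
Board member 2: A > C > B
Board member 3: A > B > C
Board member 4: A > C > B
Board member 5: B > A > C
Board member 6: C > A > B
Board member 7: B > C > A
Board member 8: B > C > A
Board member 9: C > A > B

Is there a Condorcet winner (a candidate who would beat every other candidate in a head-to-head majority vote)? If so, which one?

None — there is no Condorcet winner

Head-to-head results (9 voters total):
A vs B: A wins 5–4.
A vs C: C wins 5–4.
B vs C: B wins 5–4.
No candidate beats all others: A beats B beats C beats A, a majority cycle.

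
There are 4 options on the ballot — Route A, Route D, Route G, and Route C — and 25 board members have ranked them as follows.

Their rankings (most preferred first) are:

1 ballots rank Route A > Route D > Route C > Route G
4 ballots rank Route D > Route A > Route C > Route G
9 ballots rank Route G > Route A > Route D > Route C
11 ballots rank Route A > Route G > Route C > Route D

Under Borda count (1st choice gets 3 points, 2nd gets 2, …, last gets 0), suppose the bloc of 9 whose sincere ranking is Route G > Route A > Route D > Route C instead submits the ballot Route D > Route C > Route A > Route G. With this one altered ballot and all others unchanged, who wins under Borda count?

Borda totals with the altered ballot: Route A 53, Route D 41, Route G 22, Route C 34.
The winner is unchanged: still Route A.

Route A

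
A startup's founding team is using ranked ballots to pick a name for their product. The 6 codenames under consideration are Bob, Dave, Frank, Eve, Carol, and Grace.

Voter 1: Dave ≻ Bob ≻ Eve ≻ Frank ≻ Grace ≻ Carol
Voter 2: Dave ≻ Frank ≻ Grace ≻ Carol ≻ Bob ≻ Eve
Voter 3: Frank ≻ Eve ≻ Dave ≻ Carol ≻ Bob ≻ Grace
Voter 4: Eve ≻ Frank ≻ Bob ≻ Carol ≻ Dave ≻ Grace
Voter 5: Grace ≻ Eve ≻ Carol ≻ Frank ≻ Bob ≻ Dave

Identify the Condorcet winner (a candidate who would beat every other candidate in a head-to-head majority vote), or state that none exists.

Head-to-head results (5 voters total):
Bob vs Dave: Dave wins 3–2.
Bob vs Frank: Frank wins 4–1.
Bob vs Eve: Eve wins 3–2.
Bob vs Carol: Carol wins 3–2.
Bob vs Grace: Bob wins 3–2.
Dave vs Frank: Frank wins 3–2.
Dave vs Eve: Eve wins 3–2.
Dave vs Carol: Dave wins 3–2.
Dave vs Grace: Dave wins 4–1.
Frank vs Eve: Eve wins 3–2.
Frank vs Carol: Frank wins 4–1.
Frank vs Grace: Frank wins 4–1.
Eve vs Carol: Eve wins 4–1.
Eve vs Grace: Eve wins 3–2.
Carol vs Grace: Grace wins 3–2.
Eve beats each rival — Bob (3–2), Dave (3–2), Frank (3–2), Carol (4–1), Grace (3–2) — so Eve is the Condorcet winner.

Eve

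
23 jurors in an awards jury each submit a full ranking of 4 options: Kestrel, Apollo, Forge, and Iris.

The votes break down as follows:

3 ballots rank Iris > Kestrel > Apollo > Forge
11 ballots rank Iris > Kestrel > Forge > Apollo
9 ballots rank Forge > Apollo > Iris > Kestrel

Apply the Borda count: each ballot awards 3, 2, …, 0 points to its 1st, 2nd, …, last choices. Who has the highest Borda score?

Borda scores:
  Kestrel: 3·2 + 11·2 + 9·0 = 28
  Apollo: 3·1 + 11·0 + 9·2 = 21
  Forge: 3·0 + 11·1 + 9·3 = 38
  Iris: 3·3 + 11·3 + 9·1 = 51
Iris has the highest total.

Iris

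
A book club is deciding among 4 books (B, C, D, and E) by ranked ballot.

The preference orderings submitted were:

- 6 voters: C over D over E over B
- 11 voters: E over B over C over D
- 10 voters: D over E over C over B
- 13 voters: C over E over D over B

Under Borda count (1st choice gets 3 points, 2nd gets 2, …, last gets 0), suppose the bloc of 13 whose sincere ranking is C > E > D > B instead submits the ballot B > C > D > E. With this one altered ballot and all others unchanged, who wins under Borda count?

C

Borda totals with the altered ballot: B 61, C 65, D 55, E 59.
The switch changes the winner from E to C.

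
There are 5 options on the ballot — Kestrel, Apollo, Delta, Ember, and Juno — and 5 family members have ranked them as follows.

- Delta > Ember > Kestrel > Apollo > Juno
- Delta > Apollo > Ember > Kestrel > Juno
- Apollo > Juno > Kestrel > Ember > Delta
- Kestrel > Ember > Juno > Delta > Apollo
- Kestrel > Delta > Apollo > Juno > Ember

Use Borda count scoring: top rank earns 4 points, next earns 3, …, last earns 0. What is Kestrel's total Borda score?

13

Borda scores:
  Kestrel: 2 + 1 + 2 + 4 + 4 = 13
  Apollo: 1 + 3 + 4 + 0 + 2 = 10
  Delta: 4 + 4 + 0 + 1 + 3 = 12
  Ember: 3 + 2 + 1 + 3 + 0 = 9
  Juno: 0 + 0 + 3 + 2 + 1 = 6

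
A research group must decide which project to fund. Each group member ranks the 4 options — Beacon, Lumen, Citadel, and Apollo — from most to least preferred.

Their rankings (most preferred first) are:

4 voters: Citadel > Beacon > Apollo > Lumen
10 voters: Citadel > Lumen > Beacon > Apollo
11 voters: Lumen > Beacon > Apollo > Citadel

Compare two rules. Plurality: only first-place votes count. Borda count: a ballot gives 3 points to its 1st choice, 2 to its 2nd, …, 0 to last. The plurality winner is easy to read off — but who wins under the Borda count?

Lumen

Plurality first-place counts: Beacon 0, Lumen 11, Citadel 14, Apollo 0 → Citadel.
Borda totals: Beacon 40, Lumen 53, Citadel 42, Apollo 15 → Lumen.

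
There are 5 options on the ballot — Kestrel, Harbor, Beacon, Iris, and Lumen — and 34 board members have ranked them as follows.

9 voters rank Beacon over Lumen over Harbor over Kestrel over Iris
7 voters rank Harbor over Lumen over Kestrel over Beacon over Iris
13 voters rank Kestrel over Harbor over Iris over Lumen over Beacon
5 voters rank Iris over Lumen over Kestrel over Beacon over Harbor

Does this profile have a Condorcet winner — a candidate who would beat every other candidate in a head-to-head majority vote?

No

Head-to-head results (34 voters total):
Kestrel vs Harbor: Kestrel wins 18–16.
Kestrel vs Beacon: Kestrel wins 25–9.
Kestrel vs Iris: Kestrel wins 29–5.
Kestrel vs Lumen: Lumen wins 21–13.
Harbor vs Beacon: Harbor wins 20–14.
Harbor vs Iris: Harbor wins 29–5.
Harbor vs Lumen: Harbor wins 20–14.
Beacon vs Iris: Iris wins 18–16.
Beacon vs Lumen: Lumen wins 25–9.
Iris vs Lumen: Iris wins 18–16.
No candidate beats all others: Kestrel beats Harbor beats Lumen beats Kestrel, a majority cycle.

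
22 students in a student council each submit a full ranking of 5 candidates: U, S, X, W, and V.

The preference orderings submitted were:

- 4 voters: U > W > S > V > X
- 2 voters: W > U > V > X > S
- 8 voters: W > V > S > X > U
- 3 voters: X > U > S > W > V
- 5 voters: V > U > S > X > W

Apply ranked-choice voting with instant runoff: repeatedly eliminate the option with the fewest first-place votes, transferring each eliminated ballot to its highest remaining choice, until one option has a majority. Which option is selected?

U

Round 1: W 10, V 5, U 4, X 3, S 0. S has the fewest and is eliminated.
Round 2: W 10, V 5, U 4, X 3. X has the fewest and is eliminated.
Round 3: W 10, U 7, V 5. V has the fewest and is eliminated.
Round 4: U 12, W 10. U has a majority.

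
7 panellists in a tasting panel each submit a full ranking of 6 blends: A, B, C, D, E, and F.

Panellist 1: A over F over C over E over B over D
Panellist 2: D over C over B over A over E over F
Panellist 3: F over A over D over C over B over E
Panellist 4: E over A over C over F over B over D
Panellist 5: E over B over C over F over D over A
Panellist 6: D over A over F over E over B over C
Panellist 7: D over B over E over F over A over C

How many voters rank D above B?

Ballots ranking D above B: 4.
Ballots ranking B above D: 3.
So 4 of 7 voters prefer D to B.

4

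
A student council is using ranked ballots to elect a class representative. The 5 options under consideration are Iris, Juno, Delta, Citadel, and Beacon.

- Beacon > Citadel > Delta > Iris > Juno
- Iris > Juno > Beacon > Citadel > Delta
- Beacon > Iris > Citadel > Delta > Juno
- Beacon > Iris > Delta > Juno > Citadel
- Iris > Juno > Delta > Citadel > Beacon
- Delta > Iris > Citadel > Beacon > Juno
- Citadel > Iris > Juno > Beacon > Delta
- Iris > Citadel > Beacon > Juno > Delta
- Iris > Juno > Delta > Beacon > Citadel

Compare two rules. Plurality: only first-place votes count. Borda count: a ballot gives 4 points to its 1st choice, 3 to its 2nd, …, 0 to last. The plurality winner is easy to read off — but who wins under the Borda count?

Iris

Plurality first-place counts: Iris 4, Juno 0, Delta 1, Citadel 1, Beacon 3 → Iris.
Borda totals: Iris 29, Juno 13, Delta 13, Citadel 16, Beacon 19 → Iris.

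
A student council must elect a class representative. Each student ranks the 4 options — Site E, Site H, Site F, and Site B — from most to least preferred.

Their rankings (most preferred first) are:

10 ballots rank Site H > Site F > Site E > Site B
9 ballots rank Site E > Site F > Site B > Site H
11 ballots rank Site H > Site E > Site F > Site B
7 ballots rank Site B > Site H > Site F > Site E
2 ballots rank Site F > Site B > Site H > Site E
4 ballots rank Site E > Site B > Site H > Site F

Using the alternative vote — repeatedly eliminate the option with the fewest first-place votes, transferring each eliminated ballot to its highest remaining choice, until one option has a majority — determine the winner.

Site H

Round 1: Site H 21, Site E 13, Site B 7, Site F 2. Site F has the fewest and is eliminated.
Round 2: Site H 21, Site E 13, Site B 9. Site B has the fewest and is eliminated.
Round 3: Site H 30, Site E 13. Site H has a majority.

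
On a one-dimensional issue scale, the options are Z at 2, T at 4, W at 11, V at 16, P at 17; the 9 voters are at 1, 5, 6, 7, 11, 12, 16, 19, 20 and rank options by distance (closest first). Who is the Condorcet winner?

With single-peaked preferences on a line, the Condorcet winner is the candidate closest to the median voter.
The median voter (position 11) is closest to W at 11.
Check: W vs P — voters closer to W: 6 of 9.

W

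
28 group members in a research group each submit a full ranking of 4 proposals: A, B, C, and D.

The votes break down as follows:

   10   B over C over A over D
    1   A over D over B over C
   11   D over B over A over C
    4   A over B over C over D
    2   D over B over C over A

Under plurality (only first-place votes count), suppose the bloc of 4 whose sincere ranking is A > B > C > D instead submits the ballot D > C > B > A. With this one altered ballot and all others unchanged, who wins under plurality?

First-place totals with the altered ballot: A 1, B 10, C 0, D 17.
The winner is unchanged: still D.

D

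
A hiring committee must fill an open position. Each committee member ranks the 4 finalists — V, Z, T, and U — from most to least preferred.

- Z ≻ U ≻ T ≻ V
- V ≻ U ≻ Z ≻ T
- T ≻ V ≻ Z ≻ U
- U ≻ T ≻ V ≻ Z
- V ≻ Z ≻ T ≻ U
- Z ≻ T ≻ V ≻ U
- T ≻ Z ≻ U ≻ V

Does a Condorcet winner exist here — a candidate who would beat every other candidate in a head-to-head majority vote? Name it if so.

Head-to-head results (7 voters total):
V vs Z: V wins 4–3.
V vs T: T wins 5–2.
V vs U: V wins 4–3.
Z vs T: Z wins 4–3.
Z vs U: Z wins 5–2.
T vs U: T wins 4–3.
No candidate beats all others: V beats Z beats T beats V, a majority cycle.

None — there is no Condorcet winner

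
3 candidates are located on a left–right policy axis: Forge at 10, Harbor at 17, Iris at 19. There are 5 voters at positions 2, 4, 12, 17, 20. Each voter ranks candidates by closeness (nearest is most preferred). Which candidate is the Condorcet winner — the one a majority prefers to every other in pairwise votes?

Forge

With single-peaked preferences on a line, the Condorcet winner is the candidate closest to the median voter.
The median voter (position 12) is closest to Forge at 10.
Check: Forge vs Iris — voters closer to Forge: 3 of 5.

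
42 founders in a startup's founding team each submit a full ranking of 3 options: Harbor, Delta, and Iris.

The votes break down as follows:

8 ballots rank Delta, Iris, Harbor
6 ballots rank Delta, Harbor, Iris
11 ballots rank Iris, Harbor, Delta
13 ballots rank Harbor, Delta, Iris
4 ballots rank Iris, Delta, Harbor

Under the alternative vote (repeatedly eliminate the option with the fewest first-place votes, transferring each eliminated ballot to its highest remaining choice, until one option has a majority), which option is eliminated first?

Round 1: Iris 15, Delta 14, Harbor 13. Harbor has the fewest and is eliminated.
Round 2: Delta 27, Iris 15. Delta has a majority.

Harbor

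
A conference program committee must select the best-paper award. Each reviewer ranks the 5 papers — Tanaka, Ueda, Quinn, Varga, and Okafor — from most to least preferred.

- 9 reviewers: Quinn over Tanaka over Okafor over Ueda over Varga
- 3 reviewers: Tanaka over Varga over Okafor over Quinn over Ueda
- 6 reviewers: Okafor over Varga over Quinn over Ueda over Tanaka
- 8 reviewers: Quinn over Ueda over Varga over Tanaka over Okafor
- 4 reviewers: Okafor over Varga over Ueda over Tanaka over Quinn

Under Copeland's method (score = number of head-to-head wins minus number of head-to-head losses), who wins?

Pairwise results:
  Tanaka vs Ueda: Ueda wins 18–12.
  Tanaka vs Quinn: Quinn wins 23–7.
  Tanaka vs Varga: Varga wins 18–12.
  Tanaka vs Okafor: Tanaka wins 20–10.
  Ueda vs Quinn: Quinn wins 26–4.
  Ueda vs Varga: Ueda wins 17–13.
  Ueda vs Okafor: Okafor wins 22–8.
  Quinn vs Varga: Quinn wins 17–13.
  Quinn vs Okafor: Quinn wins 17–13.
  Varga vs Okafor: Okafor wins 19–11.
Copeland scores (wins − losses):
  Tanaka: 1 − 3 = -2
  Ueda: 2 − 2 = 0
  Quinn: 4 − 0 = 4
  Varga: 1 − 3 = -2
  Okafor: 2 − 2 = 0
Quinn has the best Copeland score.

Quinn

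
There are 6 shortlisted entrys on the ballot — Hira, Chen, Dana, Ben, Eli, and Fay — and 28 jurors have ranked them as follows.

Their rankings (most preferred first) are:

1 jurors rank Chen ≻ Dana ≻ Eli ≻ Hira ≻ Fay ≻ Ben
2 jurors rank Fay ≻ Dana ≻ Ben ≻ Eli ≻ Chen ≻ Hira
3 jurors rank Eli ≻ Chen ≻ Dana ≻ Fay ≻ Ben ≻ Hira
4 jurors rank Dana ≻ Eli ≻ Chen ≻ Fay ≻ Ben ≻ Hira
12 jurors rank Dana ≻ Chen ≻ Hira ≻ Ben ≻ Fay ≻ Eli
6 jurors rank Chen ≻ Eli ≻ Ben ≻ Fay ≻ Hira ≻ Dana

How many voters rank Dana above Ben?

22

Ballots ranking Dana above Ben: 1+2+3+4+12 = 22.
Ballots ranking Ben above Dana: 6.
So 22 of 28 voters prefer Dana to Ben.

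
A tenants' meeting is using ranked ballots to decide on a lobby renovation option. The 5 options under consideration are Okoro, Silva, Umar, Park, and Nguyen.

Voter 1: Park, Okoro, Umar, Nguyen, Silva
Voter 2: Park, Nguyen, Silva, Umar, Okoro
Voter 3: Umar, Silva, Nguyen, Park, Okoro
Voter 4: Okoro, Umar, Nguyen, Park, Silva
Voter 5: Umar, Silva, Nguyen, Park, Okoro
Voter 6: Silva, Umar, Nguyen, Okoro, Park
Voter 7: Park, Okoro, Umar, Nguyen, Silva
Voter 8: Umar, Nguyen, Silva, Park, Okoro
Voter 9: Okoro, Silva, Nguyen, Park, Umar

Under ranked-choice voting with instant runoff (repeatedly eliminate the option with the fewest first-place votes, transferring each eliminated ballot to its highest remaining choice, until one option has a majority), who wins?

Umar

Round 1: Umar 3, Park 3, Okoro 2, Silva 1, Nguyen 0. Nguyen has the fewest and is eliminated.
Round 2: Umar 3, Park 3, Okoro 2, Silva 1. Silva has the fewest and is eliminated.
Round 3: Umar 4, Park 3, Okoro 2. Okoro has the fewest and is eliminated.
Round 4: Umar 5, Park 4. Umar has a majority.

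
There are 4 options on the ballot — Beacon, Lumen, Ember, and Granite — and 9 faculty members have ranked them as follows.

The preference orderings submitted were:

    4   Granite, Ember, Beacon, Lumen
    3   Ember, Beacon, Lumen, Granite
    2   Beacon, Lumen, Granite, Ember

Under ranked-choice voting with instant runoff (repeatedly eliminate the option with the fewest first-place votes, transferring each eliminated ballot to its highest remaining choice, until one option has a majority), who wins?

Granite

Round 1: Granite 4, Ember 3, Beacon 2, Lumen 0. Lumen has the fewest and is eliminated.
Round 2: Granite 4, Ember 3, Beacon 2. Beacon has the fewest and is eliminated.
Round 3: Granite 6, Ember 3. Granite has a majority.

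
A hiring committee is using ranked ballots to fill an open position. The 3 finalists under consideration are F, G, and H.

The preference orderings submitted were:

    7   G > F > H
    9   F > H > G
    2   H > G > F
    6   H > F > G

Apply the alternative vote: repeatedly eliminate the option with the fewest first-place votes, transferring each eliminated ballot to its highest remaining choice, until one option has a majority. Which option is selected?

F

Round 1: F 9, H 8, G 7. G has the fewest and is eliminated.
Round 2: F 16, H 8. F has a majority.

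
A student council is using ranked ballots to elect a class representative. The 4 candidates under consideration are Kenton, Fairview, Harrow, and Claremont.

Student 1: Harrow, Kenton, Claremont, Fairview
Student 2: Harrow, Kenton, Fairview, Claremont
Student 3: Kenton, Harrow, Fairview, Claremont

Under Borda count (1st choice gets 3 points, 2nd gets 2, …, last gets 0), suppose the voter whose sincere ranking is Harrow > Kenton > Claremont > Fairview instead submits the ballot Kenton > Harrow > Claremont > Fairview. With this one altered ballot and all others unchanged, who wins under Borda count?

Kenton

Borda totals with the altered ballot: Kenton 8, Fairview 2, Harrow 7, Claremont 1.
The switch changes the winner from Harrow to Kenton.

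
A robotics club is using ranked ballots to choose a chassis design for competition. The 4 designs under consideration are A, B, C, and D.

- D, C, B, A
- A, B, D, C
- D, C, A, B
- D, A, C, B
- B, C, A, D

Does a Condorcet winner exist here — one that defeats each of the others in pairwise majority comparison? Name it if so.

D

Head-to-head results (5 voters total):
A vs B: A wins 3–2.
A vs C: C wins 3–2.
A vs D: D wins 3–2.
B vs C: C wins 3–2.
B vs D: D wins 3–2.
C vs D: D wins 4–1.
D beats each rival — A (3–2), B (3–2), C (4–1) — so D is the Condorcet winner.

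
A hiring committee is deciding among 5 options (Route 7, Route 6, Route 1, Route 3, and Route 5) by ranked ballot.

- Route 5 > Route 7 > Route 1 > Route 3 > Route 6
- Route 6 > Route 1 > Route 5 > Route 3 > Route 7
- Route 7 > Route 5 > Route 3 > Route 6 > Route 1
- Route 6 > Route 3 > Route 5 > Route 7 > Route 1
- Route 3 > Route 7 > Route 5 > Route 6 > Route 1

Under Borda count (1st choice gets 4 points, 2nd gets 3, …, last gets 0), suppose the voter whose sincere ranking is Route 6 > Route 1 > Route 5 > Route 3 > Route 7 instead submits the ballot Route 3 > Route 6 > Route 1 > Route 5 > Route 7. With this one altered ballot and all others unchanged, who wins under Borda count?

Borda totals with the altered ballot: Route 7 11, Route 6 9, Route 1 4, Route 3 14, Route 5 12.
The switch changes the winner from Route 5 to Route 3.

Route 3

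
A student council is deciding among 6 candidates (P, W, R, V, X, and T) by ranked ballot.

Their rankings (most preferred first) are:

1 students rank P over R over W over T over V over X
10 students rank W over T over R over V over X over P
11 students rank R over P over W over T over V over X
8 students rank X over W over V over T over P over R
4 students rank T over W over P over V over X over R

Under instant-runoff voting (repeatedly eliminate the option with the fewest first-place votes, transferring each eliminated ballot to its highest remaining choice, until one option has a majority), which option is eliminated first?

V

Round 1: R 11, W 10, X 8, T 4, P 1, V 0. V has the fewest and is eliminated.
Round 2: R 11, W 10, X 8, T 4, P 1. P has the fewest and is eliminated.
Round 3: R 12, W 10, X 8, T 4. T has the fewest and is eliminated.
Round 4: W 14, R 12, X 8. X has the fewest and is eliminated.
Round 5: W 22, R 12. W has a majority.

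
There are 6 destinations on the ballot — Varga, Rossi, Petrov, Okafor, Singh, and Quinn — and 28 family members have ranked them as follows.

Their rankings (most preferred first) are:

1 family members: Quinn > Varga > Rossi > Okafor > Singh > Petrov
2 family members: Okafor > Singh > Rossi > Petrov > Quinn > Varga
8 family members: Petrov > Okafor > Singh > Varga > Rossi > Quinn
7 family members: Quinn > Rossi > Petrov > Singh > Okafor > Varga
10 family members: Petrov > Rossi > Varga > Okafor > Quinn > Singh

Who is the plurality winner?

First-place vote totals:
  Varga: 0
  Rossi: 0
  Petrov: 18
  Okafor: 2
  Singh: 0
  Quinn: 8
Petrov has the most first-place votes.

Petrov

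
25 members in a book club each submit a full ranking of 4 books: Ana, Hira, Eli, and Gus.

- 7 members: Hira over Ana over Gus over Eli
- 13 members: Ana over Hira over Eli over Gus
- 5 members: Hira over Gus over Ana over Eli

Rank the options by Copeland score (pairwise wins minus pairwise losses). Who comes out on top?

Ana

Pairwise results:
  Ana vs Hira: Ana wins 13–12.
  Ana vs Eli: Ana wins 25–0.
  Ana vs Gus: Ana wins 20–5.
  Hira vs Eli: Hira wins 25–0.
  Hira vs Gus: Hira wins 25–0.
  Eli vs Gus: Eli wins 13–12.
Copeland scores (wins − losses):
  Ana: 3 − 0 = 3
  Hira: 2 − 1 = 1
  Eli: 1 − 2 = -1
  Gus: 0 − 3 = -3
Ana has the best Copeland score.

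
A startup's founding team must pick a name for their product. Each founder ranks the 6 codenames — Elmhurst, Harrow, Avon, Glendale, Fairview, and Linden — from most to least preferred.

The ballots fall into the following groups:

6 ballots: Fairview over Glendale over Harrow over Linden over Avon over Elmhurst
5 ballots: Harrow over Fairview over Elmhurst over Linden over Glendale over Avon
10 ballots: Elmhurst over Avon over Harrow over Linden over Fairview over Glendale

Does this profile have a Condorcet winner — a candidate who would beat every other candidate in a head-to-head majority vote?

Yes

Head-to-head results (21 voters total):
Elmhurst vs Harrow: Harrow wins 11–10.
Elmhurst vs Avon: Elmhurst wins 15–6.
Elmhurst vs Glendale: Elmhurst wins 15–6.
Elmhurst vs Fairview: Fairview wins 11–10.
Elmhurst vs Linden: Elmhurst wins 15–6.
Harrow vs Avon: Harrow wins 11–10.
Harrow vs Glendale: Harrow wins 15–6.
Harrow vs Fairview: Harrow wins 15–6.
Harrow vs Linden: Harrow wins 21–0.
Avon vs Glendale: Glendale wins 11–10.
Avon vs Fairview: Fairview wins 11–10.
Avon vs Linden: Linden wins 11–10.
Glendale vs Fairview: Fairview wins 21–0.
Glendale vs Linden: Linden wins 15–6.
Fairview vs Linden: Fairview wins 11–10.
Harrow beats each rival — Elmhurst (11–10), Avon (11–10), Glendale (15–6), Fairview (15–6), Linden (21–0) — so Harrow is the Condorcet winner.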